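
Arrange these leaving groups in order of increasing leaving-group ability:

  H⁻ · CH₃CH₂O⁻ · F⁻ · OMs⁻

Rank by basicity of the departing species: weakest base leaves most easily.
OMs⁻: pKₐ(CH₃SO₃H (MsOH)) ≈ -1.9
F⁻: pKₐ(HF) ≈ 3.2 — small and strongly basic; the poor halide leaving group
CH₃CH₂O⁻: pKₐ(CH₃CH₂OH) ≈ 16
H⁻: pKₐ(H₂) ≈ 36 — extremely strong base; leaves only in special hydride-transfer contexts
The question asks for worst first, so the sequence is read in increasing leaving-group ability.

H⁻ < CH₃CH₂O⁻ < F⁻ < OMs⁻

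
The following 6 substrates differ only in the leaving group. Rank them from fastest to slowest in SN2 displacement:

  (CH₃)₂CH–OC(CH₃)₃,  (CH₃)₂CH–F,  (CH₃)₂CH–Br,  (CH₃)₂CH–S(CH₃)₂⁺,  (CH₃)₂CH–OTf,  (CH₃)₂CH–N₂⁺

(CH₃)₂CH–N₂⁺ > (CH₃)₂CH–OTf > (CH₃)₂CH–Br > (CH₃)₂CH–S(CH₃)₂⁺ > (CH₃)₂CH–F > (CH₃)₂CH–OC(CH₃)₃

The skeletons are identical, so relative rate is governed entirely by leaving-group ability.
The more stable X⁻ (or X) is on its own — i.e. the weaker a base it is — the better a leaving group it makes.
(CH₃)₂CH–N₂⁺ loses N₂: no meaningful conjugate acid; N₂ departs as an exceptionally stable neutral molecule
(CH₃)₂CH–OTf loses OTf⁻: pKₐ(CF₃SO₃H (triflic acid)) ≈ -14
(CH₃)₂CH–Br loses Br⁻: pKₐ(HBr) ≈ -9
(CH₃)₂CH–S(CH₃)₂⁺ loses SR'₂: pKₐ(R'₂SH⁺) ≈ -7
(CH₃)₂CH–F loses F⁻: pKₐ(HF) ≈ 3.2
(CH₃)₂CH–OC(CH₃)₃ loses (CH₃)₃CO⁻: pKₐ(t-BuOH) ≈ 18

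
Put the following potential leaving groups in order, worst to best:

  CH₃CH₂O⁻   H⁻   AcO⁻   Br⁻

Br⁻: pKₐ(HBr) ≈ -9
AcO⁻: pKₐ(CH₃COOH) ≈ 4.8
CH₃CH₂O⁻: pKₐ(CH₃CH₂OH) ≈ 16
H⁻: pKₐ(H₂) ≈ 36
The question asks for worst first, so the sequence is read in increasing leaving-group ability.

H⁻ < CH₃CH₂O⁻ < AcO⁻ < Br⁻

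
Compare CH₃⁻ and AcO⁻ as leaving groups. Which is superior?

AcO⁻ is the better leaving group.
pKₐ(CH₃COOH) ≈ 4.8 versus pKₐ(CH₄) ≈ 48: AcO⁻ is the much weaker base.
Resonance-stabilised but still a weak base.

AcO⁻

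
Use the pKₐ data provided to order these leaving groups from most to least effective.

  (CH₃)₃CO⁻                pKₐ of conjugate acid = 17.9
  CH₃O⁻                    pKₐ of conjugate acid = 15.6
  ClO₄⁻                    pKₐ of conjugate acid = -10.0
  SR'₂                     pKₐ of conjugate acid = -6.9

Lower conjugate-acid pKₐ ⇒ weaker base ⇒ better leaving group.
Sorting by the given values: ClO₄⁻ (-10.0), SR'₂ (-6.9), CH₃O⁻ (15.6), (CH₃)₃CO⁻ (17.9).

ClO₄⁻ > SR'₂ > CH₃O⁻ > (CH₃)₃CO⁻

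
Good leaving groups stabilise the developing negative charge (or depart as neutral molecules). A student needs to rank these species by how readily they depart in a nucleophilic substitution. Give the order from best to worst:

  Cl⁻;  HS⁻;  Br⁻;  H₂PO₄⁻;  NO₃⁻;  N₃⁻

Br⁻ > Cl⁻ > NO₃⁻ > H₂PO₄⁻ > N₃⁻ > HS⁻

The more stable X⁻ (or X) is on its own — i.e. the weaker a base it is — the better a leaving group it makes.
Br⁻: pKₐ(HBr) ≈ -9 — weak base; good leaving group
Cl⁻: pKₐ(HCl) ≈ -7 — moderately weak base
NO₃⁻: pKₐ(HNO₃) ≈ -1.3 — resonance-delocalised over three oxygens
H₂PO₄⁻: pKₐ(H₃PO₄) ≈ 2.1
N₃⁻: pKₐ(HN₃) ≈ 4.7 — linear, resonance-stabilised
HS⁻: pKₐ(H₂S) ≈ 7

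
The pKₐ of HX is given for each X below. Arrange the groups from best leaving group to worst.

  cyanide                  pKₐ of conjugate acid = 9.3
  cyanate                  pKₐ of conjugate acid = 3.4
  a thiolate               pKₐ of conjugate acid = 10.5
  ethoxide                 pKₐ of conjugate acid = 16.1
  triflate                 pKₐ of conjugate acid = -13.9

Lower conjugate-acid pKₐ ⇒ weaker base ⇒ better leaving group.
Sorting by the given values: triflate (-13.9), cyanate (3.4), cyanide (9.3), a thiolate (10.5), ethoxide (16.1).

triflate > cyanate > cyanide > a thiolate > ethoxide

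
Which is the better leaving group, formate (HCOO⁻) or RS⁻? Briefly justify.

formate (HCOO⁻)

formate (HCOO⁻) is the better leaving group.
pKₐ(HCOOH) ≈ 3.8 versus pKₐ(RSH (a thiol)) ≈ 10.5: formate (HCOO⁻) is the much weaker base.
Resonance-stabilised carboxylate.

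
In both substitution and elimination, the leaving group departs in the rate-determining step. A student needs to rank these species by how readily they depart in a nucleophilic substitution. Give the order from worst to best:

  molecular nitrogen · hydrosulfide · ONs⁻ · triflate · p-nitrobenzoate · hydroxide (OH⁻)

hydroxide (OH⁻) < hydrosulfide < p-nitrobenzoate < ONs⁻ < triflate < molecular nitrogen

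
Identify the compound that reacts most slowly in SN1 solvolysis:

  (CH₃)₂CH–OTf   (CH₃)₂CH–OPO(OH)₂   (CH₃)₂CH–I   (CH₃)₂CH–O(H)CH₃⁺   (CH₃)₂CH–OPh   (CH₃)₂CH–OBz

The skeletons are identical, so relative rate is governed entirely by leaving-group ability.
Leaving-group ability tracks the stability of the departed species; conjugate-acid pKₐ is the usual yardstick (lower pKₐ → better LG).
(CH₃)₂CH–OTf loses OTf⁻: pKₐ(CF₃SO₃H (triflic acid)) ≈ -14
(CH₃)₂CH–I loses I⁻: pKₐ(HI) ≈ -10
(CH₃)₂CH–O(H)CH₃⁺ loses R'OH: pKₐ(R'OH₂⁺) ≈ -2.4
(CH₃)₂CH–OPO(OH)₂ loses H₂PO₄⁻: pKₐ(H₃PO₄) ≈ 2.1
(CH₃)₂CH–OBz loses PhCOO⁻: pKₐ(C₆H₅COOH) ≈ 4.2
(CH₃)₂CH–OPh loses PhO⁻: pKₐ(C₆H₅OH (phenol)) ≈ 10

(CH₃)₂CH–OPh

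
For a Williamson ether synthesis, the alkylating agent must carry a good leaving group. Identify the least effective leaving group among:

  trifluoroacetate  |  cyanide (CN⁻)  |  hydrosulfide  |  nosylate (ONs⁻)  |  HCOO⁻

cyanide (CN⁻)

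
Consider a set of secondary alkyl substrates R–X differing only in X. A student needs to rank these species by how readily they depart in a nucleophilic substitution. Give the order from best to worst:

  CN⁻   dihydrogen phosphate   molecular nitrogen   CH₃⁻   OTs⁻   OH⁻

molecular nitrogen: no meaningful conjugate acid; N₂ departs as an exceptionally stable neutral molecule
OTs⁻: pKₐ(p-CH₃C₆H₄SO₃H (TsOH)) ≈ -2.8
dihydrogen phosphate: pKₐ(H₃PO₄) ≈ 2.1 — moderate base; biological leaving group after further activation
CN⁻: pKₐ(HCN) ≈ 9.2 — sp carbon stabilises the charge somewhat, but still a poor LG
OH⁻: pKₐ(H₂O) ≈ 15.7 — strong base; essentially never leaves without prior activation
CH₃⁻: pKₐ(CH₄) ≈ 48

molecular nitrogen > OTs⁻ > dihydrogen phosphate > CN⁻ > OH⁻ > CH₃⁻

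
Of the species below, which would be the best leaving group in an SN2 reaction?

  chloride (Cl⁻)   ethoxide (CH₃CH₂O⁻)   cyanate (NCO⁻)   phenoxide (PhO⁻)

chloride (Cl⁻)

Leaving-group ability tracks the stability of the departed species; conjugate-acid pKₐ is the usual yardstick (lower pKₐ → better LG).
chloride (Cl⁻): pKₐ(HCl) ≈ -7
cyanate (NCO⁻): pKₐ(HOCN) ≈ 3.5
phenoxide (PhO⁻): pKₐ(C₆H₅OH (phenol)) ≈ 10
ethoxide (CH₃CH₂O⁻): pKₐ(CH₃CH₂OH) ≈ 16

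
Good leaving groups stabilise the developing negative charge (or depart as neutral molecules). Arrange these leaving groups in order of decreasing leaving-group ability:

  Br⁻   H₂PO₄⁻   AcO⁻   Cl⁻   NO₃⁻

A good leaving group is a weak base: the lower the pKₐ of its conjugate acid, the more readily it departs.
Br⁻: pKₐ(HBr) ≈ -9
Cl⁻: pKₐ(HCl) ≈ -7
NO₃⁻: pKₐ(HNO₃) ≈ -1.3
H₂PO₄⁻: pKₐ(H₃PO₄) ≈ 2.1 — moderate base; biological leaving group after further activation
AcO⁻: pKₐ(CH₃COOH) ≈ 4.8

Br⁻ > Cl⁻ > NO₃⁻ > H₂PO₄⁻ > AcO⁻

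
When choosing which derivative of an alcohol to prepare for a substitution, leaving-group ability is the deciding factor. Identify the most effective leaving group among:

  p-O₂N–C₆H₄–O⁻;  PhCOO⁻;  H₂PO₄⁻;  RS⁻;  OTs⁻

OTs⁻: pKₐ(p-CH₃C₆H₄SO₃H (TsOH)) ≈ -2.8
H₂PO₄⁻: pKₐ(H₃PO₄) ≈ 2.1
PhCOO⁻: pKₐ(C₆H₅COOH) ≈ 4.2
p-O₂N–C₆H₄–O⁻: pKₐ(p-nitrophenol) ≈ 7.2
RS⁻: pKₐ(RSH (a thiol)) ≈ 10.5

OTs⁻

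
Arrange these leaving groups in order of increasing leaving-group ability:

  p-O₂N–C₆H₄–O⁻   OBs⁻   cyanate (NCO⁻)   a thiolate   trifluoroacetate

Leaving-group ability tracks the stability of the departed species; conjugate-acid pKₐ is the usual yardstick (lower pKₐ → better LG).
OBs⁻: pKₐ(p-BrC₆H₄SO₃H) ≈ -2.8 — arenesulfonate with a p-bromo substituent
trifluoroacetate: pKₐ(CF₃COOH) ≈ 0.2 — strongly electron-withdrawing CF₃ stabilises the carboxylate
cyanate (NCO⁻): pKₐ(HOCN) ≈ 3.5 — resonance between N and O
p-O₂N–C₆H₄–O⁻: pKₐ(p-nitrophenol) ≈ 7.2 — nitro group delocalises the charge; the classic chromogenic LG
a thiolate: pKₐ(RSH (a thiol)) ≈ 10.5
Reversing gives the worst-to-best order requested.

a thiolate < p-O₂N–C₆H₄–O⁻ < cyanate (NCO⁻) < trifluoroacetate < OBs⁻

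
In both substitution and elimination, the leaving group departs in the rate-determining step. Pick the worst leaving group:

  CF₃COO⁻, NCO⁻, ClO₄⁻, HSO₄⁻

ClO₄⁻: pKₐ(HClO₄) ≈ -10
HSO₄⁻: pKₐ(H₂SO₄) ≈ -3
CF₃COO⁻: pKₐ(CF₃COOH) ≈ 0.2
NCO⁻: pKₐ(HOCN) ≈ 3.5

NCO⁻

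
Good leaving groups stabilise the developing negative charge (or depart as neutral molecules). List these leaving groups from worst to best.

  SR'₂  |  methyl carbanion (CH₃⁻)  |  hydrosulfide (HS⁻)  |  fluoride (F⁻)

methyl carbanion (CH₃⁻) < hydrosulfide (HS⁻) < fluoride (F⁻) < SR'₂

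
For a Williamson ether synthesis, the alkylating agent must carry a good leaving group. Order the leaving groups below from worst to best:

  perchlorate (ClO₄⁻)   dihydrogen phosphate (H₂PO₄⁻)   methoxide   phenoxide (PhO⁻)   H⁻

H⁻ < methoxide < phenoxide (PhO⁻) < dihydrogen phosphate (H₂PO₄⁻) < perchlorate (ClO₄⁻)

Rank by basicity of the departing species: weakest base leaves most easily.
perchlorate (ClO₄⁻): pKₐ(HClO₄) ≈ -10
dihydrogen phosphate (H₂PO₄⁻): pKₐ(H₃PO₄) ≈ 2.1
phenoxide (PhO⁻): pKₐ(C₆H₅OH (phenol)) ≈ 10
methoxide: pKₐ(CH₃OH) ≈ 15.5
H⁻: pKₐ(H₂) ≈ 36
Listed from poorest to best leaving group as asked.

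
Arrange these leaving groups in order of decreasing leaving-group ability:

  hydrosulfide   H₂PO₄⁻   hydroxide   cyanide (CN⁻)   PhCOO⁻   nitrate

nitrate > H₂PO₄⁻ > PhCOO⁻ > hydrosulfide > cyanide (CN⁻) > hydroxide

A good leaving group is a weak base: the lower the pKₐ of its conjugate acid, the more readily it departs.
nitrate: pKₐ(HNO₃) ≈ -1.3
H₂PO₄⁻: pKₐ(H₃PO₄) ≈ 2.1
PhCOO⁻: pKₐ(C₆H₅COOH) ≈ 4.2
hydrosulfide: pKₐ(H₂S) ≈ 7
cyanide (CN⁻): pKₐ(HCN) ≈ 9.2
hydroxide: pKₐ(H₂O) ≈ 15.7 — strong base; essentially never leaves without prior activation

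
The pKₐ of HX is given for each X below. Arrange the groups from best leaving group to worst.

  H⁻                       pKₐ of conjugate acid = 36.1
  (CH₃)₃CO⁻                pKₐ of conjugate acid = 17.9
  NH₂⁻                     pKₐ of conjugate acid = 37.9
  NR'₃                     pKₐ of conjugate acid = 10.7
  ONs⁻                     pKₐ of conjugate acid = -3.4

ONs⁻ > NR'₃ > (CH₃)₃CO⁻ > H⁻ > NH₂⁻

Lower conjugate-acid pKₐ ⇒ weaker base ⇒ better leaving group.
Sorting by the given values: ONs⁻ (-3.4), NR'₃ (10.7), (CH₃)₃CO⁻ (17.9), H⁻ (36.1), NH₂⁻ (37.9).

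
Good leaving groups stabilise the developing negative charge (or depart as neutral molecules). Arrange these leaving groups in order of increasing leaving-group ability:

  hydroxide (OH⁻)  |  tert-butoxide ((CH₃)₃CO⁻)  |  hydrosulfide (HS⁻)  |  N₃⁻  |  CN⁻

tert-butoxide ((CH₃)₃CO⁻) < hydroxide (OH⁻) < CN⁻ < hydrosulfide (HS⁻) < N₃⁻

N₃⁻: pKₐ(HN₃) ≈ 4.7
hydrosulfide (HS⁻): pKₐ(H₂S) ≈ 7
CN⁻: pKₐ(HCN) ≈ 9.2
hydroxide (OH⁻): pKₐ(H₂O) ≈ 15.7
tert-butoxide ((CH₃)₃CO⁻): pKₐ(t-BuOH) ≈ 18
Listed from poorest to best leaving group as asked.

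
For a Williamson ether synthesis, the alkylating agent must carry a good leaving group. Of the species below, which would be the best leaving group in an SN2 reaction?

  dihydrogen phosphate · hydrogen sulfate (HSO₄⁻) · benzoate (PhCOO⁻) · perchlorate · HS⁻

perchlorate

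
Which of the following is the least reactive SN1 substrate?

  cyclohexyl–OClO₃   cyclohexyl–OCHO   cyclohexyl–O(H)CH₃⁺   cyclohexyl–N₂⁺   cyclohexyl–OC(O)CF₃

With the same alkyl group throughout, only the leaving group differentiates the rates.
The more stable X⁻ (or X) is on its own — i.e. the weaker a base it is — the better a leaving group it makes.
cyclohexyl–N₂⁺ loses N₂: no meaningful conjugate acid; N₂ departs as an exceptionally stable neutral molecule
cyclohexyl–OClO₃ loses ClO₄⁻: pKₐ(HClO₄) ≈ -10
cyclohexyl–O(H)CH₃⁺ loses R'OH: pKₐ(R'OH₂⁺) ≈ -2.4
cyclohexyl–OC(O)CF₃ loses CF₃COO⁻: pKₐ(CF₃COOH) ≈ 0.2
cyclohexyl–OCHO loses HCOO⁻: pKₐ(HCOOH) ≈ 3.8

cyclohexyl–OCHO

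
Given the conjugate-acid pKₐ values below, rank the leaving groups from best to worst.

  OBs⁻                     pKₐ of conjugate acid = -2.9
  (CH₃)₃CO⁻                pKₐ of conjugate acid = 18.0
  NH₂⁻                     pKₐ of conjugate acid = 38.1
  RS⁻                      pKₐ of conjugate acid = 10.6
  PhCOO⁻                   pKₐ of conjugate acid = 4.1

OBs⁻ > PhCOO⁻ > RS⁻ > (CH₃)₃CO⁻ > NH₂⁻

Lower conjugate-acid pKₐ ⇒ weaker base ⇒ better leaving group.
Sorting by the given values: OBs⁻ (-2.9), PhCOO⁻ (4.1), RS⁻ (10.6), (CH₃)₃CO⁻ (18.0), NH₂⁻ (38.1).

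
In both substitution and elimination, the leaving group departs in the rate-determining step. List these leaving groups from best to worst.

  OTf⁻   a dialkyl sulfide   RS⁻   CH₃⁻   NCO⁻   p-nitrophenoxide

OTf⁻ > a dialkyl sulfide > NCO⁻ > p-nitrophenoxide > RS⁻ > CH₃⁻

OTf⁻: pKₐ(CF₃SO₃H (triflic acid)) ≈ -14 — charge spread over three oxygens and a CF₃ group; the premier leaving group in synthesis
a dialkyl sulfide: pKₐ(R'₂SH⁺) ≈ -7
NCO⁻: pKₐ(HOCN) ≈ 3.5 — resonance between N and O
p-nitrophenoxide: pKₐ(p-nitrophenol) ≈ 7.2 — nitro group delocalises the charge; the classic chromogenic LG
RS⁻: pKₐ(RSH (a thiol)) ≈ 10.5 — moderately basic; rarely leaves without activation
CH₃⁻: pKₐ(CH₄) ≈ 48 — unstabilised carbanion; the worst conceivable leaving group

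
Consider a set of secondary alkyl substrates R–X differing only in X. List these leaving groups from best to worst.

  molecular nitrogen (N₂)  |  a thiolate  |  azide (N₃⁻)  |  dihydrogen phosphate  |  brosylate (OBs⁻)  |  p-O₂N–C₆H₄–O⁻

Leaving-group ability tracks the stability of the departed species; conjugate-acid pKₐ is the usual yardstick (lower pKₐ → better LG).
molecular nitrogen (N₂): no meaningful conjugate acid; N₂ departs as an exceptionally stable neutral molecule
brosylate (OBs⁻): pKₐ(p-BrC₆H₄SO₃H) ≈ -2.8
dihydrogen phosphate: pKₐ(H₃PO₄) ≈ 2.1
azide (N₃⁻): pKₐ(HN₃) ≈ 4.7
p-O₂N–C₆H₄–O⁻: pKₐ(p-nitrophenol) ≈ 7.2
a thiolate: pKₐ(RSH (a thiol)) ≈ 10.5

molecular nitrogen (N₂) > brosylate (OBs⁻) > dihydrogen phosphate > azide (N₃⁻) > p-O₂N–C₆H₄–O⁻ > a thiolate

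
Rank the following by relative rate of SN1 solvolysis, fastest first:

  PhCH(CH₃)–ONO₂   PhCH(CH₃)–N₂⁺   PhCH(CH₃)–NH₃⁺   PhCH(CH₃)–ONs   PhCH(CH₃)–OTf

The skeletons are identical, so relative rate is governed entirely by leaving-group ability.
A good leaving group is a weak base: the lower the pKₐ of its conjugate acid, the more readily it departs.
PhCH(CH₃)–N₂⁺ loses N₂: no meaningful conjugate acid; N₂ departs as an exceptionally stable neutral molecule
PhCH(CH₃)–OTf loses OTf⁻: pKₐ(CF₃SO₃H (triflic acid)) ≈ -14
PhCH(CH₃)–ONs loses ONs⁻: pKₐ(p-O₂NC₆H₄SO₃H) ≈ -3.5
PhCH(CH₃)–ONO₂ loses NO₃⁻: pKₐ(HNO₃) ≈ -1.3
PhCH(CH₃)–NH₃⁺ loses NH₃: pKₐ(NH₄⁺) ≈ 9.2

PhCH(CH₃)–N₂⁺ > PhCH(CH₃)–OTf > PhCH(CH₃)–ONs > PhCH(CH₃)–ONO₂ > PhCH(CH₃)–NH₃⁺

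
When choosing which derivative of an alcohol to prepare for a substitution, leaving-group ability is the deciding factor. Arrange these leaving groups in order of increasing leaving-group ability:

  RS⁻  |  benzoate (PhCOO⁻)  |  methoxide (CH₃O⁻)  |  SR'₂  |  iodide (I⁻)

methoxide (CH₃O⁻) < RS⁻ < benzoate (PhCOO⁻) < SR'₂ < iodide (I⁻)

iodide (I⁻): pKₐ(HI) ≈ -10 — large, highly polarisable; very weak base
SR'₂: pKₐ(R'₂SH⁺) ≈ -7
benzoate (PhCOO⁻): pKₐ(C₆H₅COOH) ≈ 4.2 — aryl carboxylate
RS⁻: pKₐ(RSH (a thiol)) ≈ 10.5 — moderately basic; rarely leaves without activation
methoxide (CH₃O⁻): pKₐ(CH₃OH) ≈ 15.5 — strong base; alkoxides do not leave unassisted
Listed from poorest to best leaving group as asked.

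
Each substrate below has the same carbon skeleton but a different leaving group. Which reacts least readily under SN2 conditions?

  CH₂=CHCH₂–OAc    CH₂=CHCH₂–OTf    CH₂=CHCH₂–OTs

CH₂=CHCH₂–OAc

Identical carbon frameworks mean the comparison reduces to leaving-group quality.
Rank by basicity of the departing species: weakest base leaves most easily.
CH₂=CHCH₂–OTf loses OTf⁻: pKₐ(CF₃SO₃H (triflic acid)) ≈ -14
CH₂=CHCH₂–OTs loses OTs⁻: pKₐ(p-CH₃C₆H₄SO₃H (TsOH)) ≈ -2.8
CH₂=CHCH₂–OAc loses AcO⁻: pKₐ(CH₃COOH) ≈ 4.8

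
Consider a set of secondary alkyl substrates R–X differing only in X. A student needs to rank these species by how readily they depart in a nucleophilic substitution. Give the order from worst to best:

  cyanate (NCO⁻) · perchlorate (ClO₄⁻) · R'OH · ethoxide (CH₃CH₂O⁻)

ethoxide (CH₃CH₂O⁻) < cyanate (NCO⁻) < R'OH < perchlorate (ClO₄⁻)

Rank by basicity of the departing species: weakest base leaves most easily.
perchlorate (ClO₄⁻): pKₐ(HClO₄) ≈ -10 — extremely weak base; rarely used for safety reasons
R'OH: pKₐ(R'OH₂⁺) ≈ -2.4
cyanate (NCO⁻): pKₐ(HOCN) ≈ 3.5 — resonance between N and O
ethoxide (CH₃CH₂O⁻): pKₐ(CH₃CH₂OH) ≈ 16
Listed from poorest to best leaving group as asked.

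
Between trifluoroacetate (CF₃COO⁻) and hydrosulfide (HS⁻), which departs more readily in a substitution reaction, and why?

trifluoroacetate (CF₃COO⁻)

trifluoroacetate (CF₃COO⁻) is the better leaving group.
pKₐ(CF₃COOH) ≈ 0.2 versus pKₐ(H₂S) ≈ 7: trifluoroacetate (CF₃COO⁻) is the much weaker base.
Strongly electron-withdrawing CF₃ stabilises the carboxylate.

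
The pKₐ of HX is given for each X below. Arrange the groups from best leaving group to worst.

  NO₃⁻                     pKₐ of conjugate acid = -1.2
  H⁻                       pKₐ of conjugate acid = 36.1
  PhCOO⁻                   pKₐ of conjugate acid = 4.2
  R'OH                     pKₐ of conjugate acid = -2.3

R'OH > NO₃⁻ > PhCOO⁻ > H⁻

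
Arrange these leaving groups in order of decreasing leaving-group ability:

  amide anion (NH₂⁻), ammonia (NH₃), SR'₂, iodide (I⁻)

iodide (I⁻) > SR'₂ > ammonia (NH₃) > amide anion (NH₂⁻)

The more stable X⁻ (or X) is on its own — i.e. the weaker a base it is — the better a leaving group it makes.
iodide (I⁻): pKₐ(HI) ≈ -10
SR'₂: pKₐ(R'₂SH⁺) ≈ -7
ammonia (NH₃): pKₐ(NH₄⁺) ≈ 9.2
amide anion (NH₂⁻): pKₐ(NH₃) ≈ 38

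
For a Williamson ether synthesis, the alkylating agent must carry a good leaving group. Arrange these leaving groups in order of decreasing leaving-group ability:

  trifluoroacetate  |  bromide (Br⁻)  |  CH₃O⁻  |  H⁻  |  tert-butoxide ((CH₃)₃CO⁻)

bromide (Br⁻): pKₐ(HBr) ≈ -9 — weak base; good leaving group
trifluoroacetate: pKₐ(CF₃COOH) ≈ 0.2 — strongly electron-withdrawing CF₃ stabilises the carboxylate
CH₃O⁻: pKₐ(CH₃OH) ≈ 15.5 — strong base; alkoxides do not leave unassisted
tert-butoxide ((CH₃)₃CO⁻): pKₐ(t-BuOH) ≈ 18 — bulky, strongly basic alkoxide
H⁻: pKₐ(H₂) ≈ 36 — extremely strong base; leaves only in special hydride-transfer contexts

bromide (Br⁻) > trifluoroacetate > CH₃O⁻ > tert-butoxide ((CH₃)₃CO⁻) > H⁻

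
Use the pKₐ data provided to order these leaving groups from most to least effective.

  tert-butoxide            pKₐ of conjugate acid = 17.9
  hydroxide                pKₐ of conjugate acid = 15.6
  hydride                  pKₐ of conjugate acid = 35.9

Lower conjugate-acid pKₐ ⇒ weaker base ⇒ better leaving group.
Sorting by the given values: hydroxide (15.6), tert-butoxide (17.9), hydride (35.9).

hydroxide > tert-butoxide > hydride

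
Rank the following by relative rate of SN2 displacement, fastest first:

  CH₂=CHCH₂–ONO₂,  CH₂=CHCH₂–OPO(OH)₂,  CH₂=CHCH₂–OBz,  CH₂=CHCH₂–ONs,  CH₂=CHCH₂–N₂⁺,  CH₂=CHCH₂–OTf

Same R in every case — rank the leaving groups.
A good leaving group is a weak base: the lower the pKₐ of its conjugate acid, the more readily it departs.
CH₂=CHCH₂–N₂⁺ loses N₂: no meaningful conjugate acid; N₂ departs as an exceptionally stable neutral molecule
CH₂=CHCH₂–OTf loses OTf⁻: pKₐ(CF₃SO₃H (triflic acid)) ≈ -14
CH₂=CHCH₂–ONs loses ONs⁻: pKₐ(p-O₂NC₆H₄SO₃H) ≈ -3.5
CH₂=CHCH₂–ONO₂ loses NO₃⁻: pKₐ(HNO₃) ≈ -1.3
CH₂=CHCH₂–OPO(OH)₂ loses H₂PO₄⁻: pKₐ(H₃PO₄) ≈ 2.1
CH₂=CHCH₂–OBz loses PhCOO⁻: pKₐ(C₆H₅COOH) ≈ 4.2

CH₂=CHCH₂–N₂⁺ > CH₂=CHCH₂–OTf > CH₂=CHCH₂–ONs > CH₂=CHCH₂–ONO₂ > CH₂=CHCH₂–OPO(OH)₂ > CH₂=CHCH₂–OBz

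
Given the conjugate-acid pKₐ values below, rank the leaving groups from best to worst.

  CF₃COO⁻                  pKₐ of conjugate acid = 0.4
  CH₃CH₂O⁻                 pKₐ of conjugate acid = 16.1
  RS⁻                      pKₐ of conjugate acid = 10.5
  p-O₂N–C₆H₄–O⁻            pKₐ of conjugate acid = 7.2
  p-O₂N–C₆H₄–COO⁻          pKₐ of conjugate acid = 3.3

Lower conjugate-acid pKₐ ⇒ weaker base ⇒ better leaving group.
Sorting by the given values: CF₃COO⁻ (0.4), p-O₂N–C₆H₄–COO⁻ (3.3), p-O₂N–C₆H₄–O⁻ (7.2), RS⁻ (10.5), CH₃CH₂O⁻ (16.1).

CF₃COO⁻ > p-O₂N–C₆H₄–COO⁻ > p-O₂N–C₆H₄–O⁻ > RS⁻ > CH₃CH₂O⁻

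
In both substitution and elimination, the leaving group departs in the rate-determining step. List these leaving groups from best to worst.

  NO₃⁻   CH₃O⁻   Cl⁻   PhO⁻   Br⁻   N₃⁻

A good leaving group is a weak base: the lower the pKₐ of its conjugate acid, the more readily it departs.
Br⁻: pKₐ(HBr) ≈ -9 — weak base; good leaving group
Cl⁻: pKₐ(HCl) ≈ -7 — moderately weak base
NO₃⁻: pKₐ(HNO₃) ≈ -1.3 — resonance-delocalised over three oxygens
N₃⁻: pKₐ(HN₃) ≈ 4.7
PhO⁻: pKₐ(C₆H₅OH (phenol)) ≈ 10 — resonance into the ring helps, but still a poor LG
CH₃O⁻: pKₐ(CH₃OH) ≈ 15.5 — strong base; alkoxides do not leave unassisted

Br⁻ > Cl⁻ > NO₃⁻ > N₃⁻ > PhO⁻ > CH₃O⁻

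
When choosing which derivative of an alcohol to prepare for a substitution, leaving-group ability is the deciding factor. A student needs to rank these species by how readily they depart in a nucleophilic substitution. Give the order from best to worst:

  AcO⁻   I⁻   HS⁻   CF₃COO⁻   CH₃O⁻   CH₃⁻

I⁻ > CF₃COO⁻ > AcO⁻ > HS⁻ > CH₃O⁻ > CH₃⁻

A good leaving group is a weak base: the lower the pKₐ of its conjugate acid, the more readily it departs.
I⁻: pKₐ(HI) ≈ -10
CF₃COO⁻: pKₐ(CF₃COOH) ≈ 0.2
AcO⁻: pKₐ(CH₃COOH) ≈ 4.8
HS⁻: pKₐ(H₂S) ≈ 7
CH₃O⁻: pKₐ(CH₃OH) ≈ 15.5
CH₃⁻: pKₐ(CH₄) ≈ 48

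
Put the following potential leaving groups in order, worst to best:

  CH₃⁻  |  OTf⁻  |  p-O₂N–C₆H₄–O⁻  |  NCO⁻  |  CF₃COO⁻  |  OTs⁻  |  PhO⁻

The more stable X⁻ (or X) is on its own — i.e. the weaker a base it is — the better a leaving group it makes.
OTf⁻: pKₐ(CF₃SO₃H (triflic acid)) ≈ -14
OTs⁻: pKₐ(p-CH₃C₆H₄SO₃H (TsOH)) ≈ -2.8 — resonance-delocalised arenesulfonate
CF₃COO⁻: pKₐ(CF₃COOH) ≈ 0.2 — strongly electron-withdrawing CF₃ stabilises the carboxylate
NCO⁻: pKₐ(HOCN) ≈ 3.5
p-O₂N–C₆H₄–O⁻: pKₐ(p-nitrophenol) ≈ 7.2 — nitro group delocalises the charge; the classic chromogenic LG
PhO⁻: pKₐ(C₆H₅OH (phenol)) ≈ 10
CH₃⁻: pKₐ(CH₄) ≈ 48
Reversing gives the worst-to-best order requested.

CH₃⁻ < PhO⁻ < p-O₂N–C₆H₄–O⁻ < NCO⁻ < CF₃COO⁻ < OTs⁻ < OTf⁻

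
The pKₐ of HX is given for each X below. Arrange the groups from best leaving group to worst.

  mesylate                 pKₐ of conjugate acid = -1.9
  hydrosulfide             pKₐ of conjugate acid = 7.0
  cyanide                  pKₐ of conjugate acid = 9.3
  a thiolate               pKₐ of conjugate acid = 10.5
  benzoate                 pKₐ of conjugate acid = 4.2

Lower conjugate-acid pKₐ ⇒ weaker base ⇒ better leaving group.
Sorting by the given values: mesylate (-1.9), benzoate (4.2), hydrosulfide (7.0), cyanide (9.3), a thiolate (10.5).

mesylate > benzoate > hydrosulfide > cyanide > a thiolate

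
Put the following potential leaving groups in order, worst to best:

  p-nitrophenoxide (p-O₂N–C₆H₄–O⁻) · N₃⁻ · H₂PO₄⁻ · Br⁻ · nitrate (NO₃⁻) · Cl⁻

p-nitrophenoxide (p-O₂N–C₆H₄–O⁻) < N₃⁻ < H₂PO₄⁻ < nitrate (NO₃⁻) < Cl⁻ < Br⁻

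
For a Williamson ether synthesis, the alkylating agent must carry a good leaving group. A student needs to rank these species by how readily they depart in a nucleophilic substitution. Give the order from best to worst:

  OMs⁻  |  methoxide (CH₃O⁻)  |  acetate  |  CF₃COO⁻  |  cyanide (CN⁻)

The more stable X⁻ (or X) is on its own — i.e. the weaker a base it is — the better a leaving group it makes.
OMs⁻: pKₐ(CH₃SO₃H (MsOH)) ≈ -1.9 — resonance-delocalised alkanesulfonate
CF₃COO⁻: pKₐ(CF₃COOH) ≈ 0.2 — strongly electron-withdrawing CF₃ stabilises the carboxylate
acetate: pKₐ(CH₃COOH) ≈ 4.8 — resonance-stabilised but still a weak base
cyanide (CN⁻): pKₐ(HCN) ≈ 9.2 — sp carbon stabilises the charge somewhat, but still a poor LG
methoxide (CH₃O⁻): pKₐ(CH₃OH) ≈ 15.5 — strong base; alkoxides do not leave unassisted

OMs⁻ > CF₃COO⁻ > acetate > cyanide (CN⁻) > methoxide (CH₃O⁻)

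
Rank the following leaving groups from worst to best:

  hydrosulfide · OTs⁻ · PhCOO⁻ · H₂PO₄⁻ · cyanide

cyanide < hydrosulfide < PhCOO⁻ < H₂PO₄⁻ < OTs⁻

A good leaving group is a weak base: the lower the pKₐ of its conjugate acid, the more readily it departs.
OTs⁻: pKₐ(p-CH₃C₆H₄SO₃H (TsOH)) ≈ -2.8
H₂PO₄⁻: pKₐ(H₃PO₄) ≈ 2.1 — moderate base; biological leaving group after further activation
PhCOO⁻: pKₐ(C₆H₅COOH) ≈ 4.2 — aryl carboxylate
hydrosulfide: pKₐ(H₂S) ≈ 7
cyanide: pKₐ(HCN) ≈ 9.2
Reversing gives the worst-to-best order requested.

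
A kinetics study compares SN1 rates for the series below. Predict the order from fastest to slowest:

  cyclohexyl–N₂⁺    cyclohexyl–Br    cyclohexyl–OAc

cyclohexyl–N₂⁺ > cyclohexyl–Br > cyclohexyl–OAc

Same R in every case — rank the leaving groups.
Leaving-group ability tracks the stability of the departed species; conjugate-acid pKₐ is the usual yardstick (lower pKₐ → better LG).
cyclohexyl–N₂⁺ loses N₂: no meaningful conjugate acid; N₂ departs as an exceptionally stable neutral molecule
cyclohexyl–Br loses Br⁻: pKₐ(HBr) ≈ -9
cyclohexyl–OAc loses AcO⁻: pKₐ(CH₃COOH) ≈ 4.8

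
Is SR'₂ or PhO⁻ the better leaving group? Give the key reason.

SR'₂ is the better leaving group.
pKₐ(R'₂SH⁺) ≈ -7 versus pKₐ(C₆H₅OH (phenol)) ≈ 10: SR'₂ is the much weaker base.
Neutral; leaves from a sulfonium salt (R–SR'₂⁺).

SR'₂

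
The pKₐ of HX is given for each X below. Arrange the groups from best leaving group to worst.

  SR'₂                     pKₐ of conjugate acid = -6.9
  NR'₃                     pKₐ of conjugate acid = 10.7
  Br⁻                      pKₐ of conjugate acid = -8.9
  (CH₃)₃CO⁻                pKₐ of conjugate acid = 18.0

Br⁻ > SR'₂ > NR'₃ > (CH₃)₃CO⁻

Lower conjugate-acid pKₐ ⇒ weaker base ⇒ better leaving group.
Sorting by the given values: Br⁻ (-8.9), SR'₂ (-6.9), NR'₃ (10.7), (CH₃)₃CO⁻ (18.0).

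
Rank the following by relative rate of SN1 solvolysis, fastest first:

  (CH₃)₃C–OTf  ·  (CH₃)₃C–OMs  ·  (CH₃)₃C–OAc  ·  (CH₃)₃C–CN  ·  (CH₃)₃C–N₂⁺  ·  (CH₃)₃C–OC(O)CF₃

Identical carbon frameworks mean the comparison reduces to leaving-group quality.
The more stable X⁻ (or X) is on its own — i.e. the weaker a base it is — the better a leaving group it makes.
(CH₃)₃C–N₂⁺ loses N₂: no meaningful conjugate acid; N₂ departs as an exceptionally stable neutral molecule
(CH₃)₃C–OTf loses OTf⁻: pKₐ(CF₃SO₃H (triflic acid)) ≈ -14
(CH₃)₃C–OMs loses OMs⁻: pKₐ(CH₃SO₃H (MsOH)) ≈ -1.9
(CH₃)₃C–OC(O)CF₃ loses CF₃COO⁻: pKₐ(CF₃COOH) ≈ 0.2
(CH₃)₃C–OAc loses AcO⁻: pKₐ(CH₃COOH) ≈ 4.8
(CH₃)₃C–CN loses CN⁻: pKₐ(HCN) ≈ 9.2

(CH₃)₃C–N₂⁺ > (CH₃)₃C–OTf > (CH₃)₃C–OMs > (CH₃)₃C–OC(O)CF₃ > (CH₃)₃C–OAc > (CH₃)₃C–CN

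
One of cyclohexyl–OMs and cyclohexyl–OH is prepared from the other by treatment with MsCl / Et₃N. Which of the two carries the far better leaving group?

cyclohexyl–OMs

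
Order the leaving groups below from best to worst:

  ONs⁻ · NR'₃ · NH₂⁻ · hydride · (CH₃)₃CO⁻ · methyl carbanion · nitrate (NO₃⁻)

Rank by basicity of the departing species: weakest base leaves most easily.
ONs⁻: pKₐ(p-O₂NC₆H₄SO₃H) ≈ -3.5 — p-nitro group further stabilises the sulfonate
nitrate (NO₃⁻): pKₐ(HNO₃) ≈ -1.3
NR'₃: pKₐ(R'₃NH⁺) ≈ 10.7 — neutral but still a fairly strong base; Hofmann-elimination LG
(CH₃)₃CO⁻: pKₐ(t-BuOH) ≈ 18 — bulky, strongly basic alkoxide
hydride: pKₐ(H₂) ≈ 36 — extremely strong base; leaves only in special hydride-transfer contexts
NH₂⁻: pKₐ(NH₃) ≈ 38
methyl carbanion: pKₐ(CH₄) ≈ 48 — unstabilised carbanion; the worst conceivable leaving group

ONs⁻ > nitrate (NO₃⁻) > NR'₃ > (CH₃)₃CO⁻ > hydride > NH₂⁻ > methyl carbanion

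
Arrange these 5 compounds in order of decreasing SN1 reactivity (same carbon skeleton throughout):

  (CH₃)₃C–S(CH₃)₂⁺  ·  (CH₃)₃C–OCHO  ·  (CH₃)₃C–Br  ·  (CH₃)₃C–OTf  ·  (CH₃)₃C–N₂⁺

Identical carbon frameworks mean the comparison reduces to leaving-group quality.
The more stable X⁻ (or X) is on its own — i.e. the weaker a base it is — the better a leaving group it makes.
(CH₃)₃C–N₂⁺ loses N₂: no meaningful conjugate acid; N₂ departs as an exceptionally stable neutral molecule
(CH₃)₃C–OTf loses OTf⁻: pKₐ(CF₃SO₃H (triflic acid)) ≈ -14
(CH₃)₃C–Br loses Br⁻: pKₐ(HBr) ≈ -9
(CH₃)₃C–S(CH₃)₂⁺ loses SR'₂: pKₐ(R'₂SH⁺) ≈ -7
(CH₃)₃C–OCHO loses HCOO⁻: pKₐ(HCOOH) ≈ 3.8

(CH₃)₃C–N₂⁺ > (CH₃)₃C–OTf > (CH₃)₃C–Br > (CH₃)₃C–S(CH₃)₂⁺ > (CH₃)₃C–OCHO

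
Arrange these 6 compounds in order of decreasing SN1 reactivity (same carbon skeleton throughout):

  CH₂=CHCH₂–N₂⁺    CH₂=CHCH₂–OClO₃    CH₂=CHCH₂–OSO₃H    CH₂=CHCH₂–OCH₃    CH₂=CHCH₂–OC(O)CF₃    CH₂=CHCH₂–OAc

CH₂=CHCH₂–N₂⁺ > CH₂=CHCH₂–OClO₃ > CH₂=CHCH₂–OSO₃H > CH₂=CHCH₂–OC(O)CF₃ > CH₂=CHCH₂–OAc > CH₂=CHCH₂–OCH₃

Same R in every case — rank the leaving groups.
The more stable X⁻ (or X) is on its own — i.e. the weaker a base it is — the better a leaving group it makes.
CH₂=CHCH₂–N₂⁺ loses N₂: no meaningful conjugate acid; N₂ departs as an exceptionally stable neutral molecule
CH₂=CHCH₂–OClO₃ loses ClO₄⁻: pKₐ(HClO₄) ≈ -10
CH₂=CHCH₂–OSO₃H loses HSO₄⁻: pKₐ(H₂SO₄) ≈ -3
CH₂=CHCH₂–OC(O)CF₃ loses CF₃COO⁻: pKₐ(CF₃COOH) ≈ 0.2
CH₂=CHCH₂–OAc loses AcO⁻: pKₐ(CH₃COOH) ≈ 4.8
CH₂=CHCH₂–OCH₃ loses CH₃O⁻: pKₐ(CH₃OH) ≈ 15.5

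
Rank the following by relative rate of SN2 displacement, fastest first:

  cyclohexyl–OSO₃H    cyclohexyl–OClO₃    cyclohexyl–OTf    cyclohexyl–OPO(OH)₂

cyclohexyl–OTf > cyclohexyl–OClO₃ > cyclohexyl–OSO₃H > cyclohexyl–OPO(OH)₂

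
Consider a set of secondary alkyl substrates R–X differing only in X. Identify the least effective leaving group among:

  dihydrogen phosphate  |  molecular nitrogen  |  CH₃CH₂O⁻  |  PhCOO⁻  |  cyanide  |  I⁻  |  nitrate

molecular nitrogen: no meaningful conjugate acid; N₂ departs as an exceptionally stable neutral molecule
I⁻: pKₐ(HI) ≈ -10
nitrate: pKₐ(HNO₃) ≈ -1.3
dihydrogen phosphate: pKₐ(H₃PO₄) ≈ 2.1
PhCOO⁻: pKₐ(C₆H₅COOH) ≈ 4.2
cyanide: pKₐ(HCN) ≈ 9.2
CH₃CH₂O⁻: pKₐ(CH₃CH₂OH) ≈ 16

CH₃CH₂O⁻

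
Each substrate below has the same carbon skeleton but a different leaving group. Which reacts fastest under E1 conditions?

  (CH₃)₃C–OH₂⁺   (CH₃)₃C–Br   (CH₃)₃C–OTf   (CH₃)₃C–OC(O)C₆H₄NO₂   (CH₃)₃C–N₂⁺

Identical carbon frameworks mean the comparison reduces to leaving-group quality.
The more stable X⁻ (or X) is on its own — i.e. the weaker a base it is — the better a leaving group it makes.
(CH₃)₃C–N₂⁺ loses N₂: no meaningful conjugate acid; N₂ departs as an exceptionally stable neutral molecule
(CH₃)₃C–OTf loses OTf⁻: pKₐ(CF₃SO₃H (triflic acid)) ≈ -14
(CH₃)₃C–Br loses Br⁻: pKₐ(HBr) ≈ -9
(CH₃)₃C–OH₂⁺ loses H₂O: pKₐ(H₃O⁺) ≈ -1.7
(CH₃)₃C–OC(O)C₆H₄NO₂ loses p-O₂N–C₆H₄–COO⁻: pKₐ(p-nitrobenzoic acid) ≈ 3.4

(CH₃)₃C–N₂⁺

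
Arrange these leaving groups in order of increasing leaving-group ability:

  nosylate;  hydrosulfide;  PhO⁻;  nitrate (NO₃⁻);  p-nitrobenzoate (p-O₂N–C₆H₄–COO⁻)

PhO⁻ < hydrosulfide < p-nitrobenzoate (p-O₂N–C₆H₄–COO⁻) < nitrate (NO₃⁻) < nosylate

Rank by basicity of the departing species: weakest base leaves most easily.
nosylate: pKₐ(p-O₂NC₆H₄SO₃H) ≈ -3.5 — p-nitro group further stabilises the sulfonate
nitrate (NO₃⁻): pKₐ(HNO₃) ≈ -1.3 — resonance-delocalised over three oxygens
p-nitrobenzoate (p-O₂N–C₆H₄–COO⁻): pKₐ(p-nitrobenzoic acid) ≈ 3.4 — electron-withdrawing nitro group stabilises the carboxylate
hydrosulfide: pKₐ(H₂S) ≈ 7
PhO⁻: pKₐ(C₆H₅OH (phenol)) ≈ 10 — resonance into the ring helps, but still a poor LG
Listed from poorest to best leaving group as asked.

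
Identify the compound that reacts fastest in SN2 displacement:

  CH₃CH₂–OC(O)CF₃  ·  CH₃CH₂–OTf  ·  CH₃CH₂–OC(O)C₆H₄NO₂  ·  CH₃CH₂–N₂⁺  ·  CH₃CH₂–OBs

With the same alkyl group throughout, only the leaving group differentiates the rates.
The more stable X⁻ (or X) is on its own — i.e. the weaker a base it is — the better a leaving group it makes.
CH₃CH₂–N₂⁺ loses N₂: no meaningful conjugate acid; N₂ departs as an exceptionally stable neutral molecule
CH₃CH₂–OTf loses OTf⁻: pKₐ(CF₃SO₃H (triflic acid)) ≈ -14
CH₃CH₂–OBs loses OBs⁻: pKₐ(p-BrC₆H₄SO₃H) ≈ -2.8
CH₃CH₂–OC(O)CF₃ loses CF₃COO⁻: pKₐ(CF₃COOH) ≈ 0.2
CH₃CH₂–OC(O)C₆H₄NO₂ loses p-O₂N–C₆H₄–COO⁻: pKₐ(p-nitrobenzoic acid) ≈ 3.4

CH₃CH₂–N₂⁺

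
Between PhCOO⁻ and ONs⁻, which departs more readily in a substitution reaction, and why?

ONs⁻ is the better leaving group.
pKₐ(p-O₂NC₆H₄SO₃H) ≈ -3.5 versus pKₐ(C₆H₅COOH) ≈ 4.2: ONs⁻ is the much weaker base.
P-nitro group further stabilises the sulfonate.

ONs⁻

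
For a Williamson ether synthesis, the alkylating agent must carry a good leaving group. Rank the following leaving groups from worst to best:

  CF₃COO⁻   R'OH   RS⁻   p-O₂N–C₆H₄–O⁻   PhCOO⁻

RS⁻ < p-O₂N–C₆H₄–O⁻ < PhCOO⁻ < CF₃COO⁻ < R'OH

A good leaving group is a weak base: the lower the pKₐ of its conjugate acid, the more readily it departs.
R'OH: pKₐ(R'OH₂⁺) ≈ -2.4 — neutral; leaves from a protonated ether (an oxonium ion, R–O(H)R'⁺)
CF₃COO⁻: pKₐ(CF₃COOH) ≈ 0.2
PhCOO⁻: pKₐ(C₆H₅COOH) ≈ 4.2 — aryl carboxylate
p-O₂N–C₆H₄–O⁻: pKₐ(p-nitrophenol) ≈ 7.2
RS⁻: pKₐ(RSH (a thiol)) ≈ 10.5 — moderately basic; rarely leaves without activation
The question asks for worst first, so the sequence is read in increasing leaving-group ability.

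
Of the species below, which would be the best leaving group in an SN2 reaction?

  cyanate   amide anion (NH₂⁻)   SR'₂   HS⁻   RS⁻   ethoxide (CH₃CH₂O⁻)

SR'₂

The more stable X⁻ (or X) is on its own — i.e. the weaker a base it is — the better a leaving group it makes.
SR'₂: pKₐ(R'₂SH⁺) ≈ -7
cyanate: pKₐ(HOCN) ≈ 3.5
HS⁻: pKₐ(H₂S) ≈ 7
RS⁻: pKₐ(RSH (a thiol)) ≈ 10.5
ethoxide (CH₃CH₂O⁻): pKₐ(CH₃CH₂OH) ≈ 16
amide anion (NH₂⁻): pKₐ(NH₃) ≈ 38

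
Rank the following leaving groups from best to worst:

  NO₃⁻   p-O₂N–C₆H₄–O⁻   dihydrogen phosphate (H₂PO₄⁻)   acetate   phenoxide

A good leaving group is a weak base: the lower the pKₐ of its conjugate acid, the more readily it departs.
NO₃⁻: pKₐ(HNO₃) ≈ -1.3 — resonance-delocalised over three oxygens
dihydrogen phosphate (H₂PO₄⁻): pKₐ(H₃PO₄) ≈ 2.1 — moderate base; biological leaving group after further activation
acetate: pKₐ(CH₃COOH) ≈ 4.8 — resonance-stabilised but still a weak base
p-O₂N–C₆H₄–O⁻: pKₐ(p-nitrophenol) ≈ 7.2 — nitro group delocalises the charge; the classic chromogenic LG
phenoxide: pKₐ(C₆H₅OH (phenol)) ≈ 10 — resonance into the ring helps, but still a poor LG

NO₃⁻ > dihydrogen phosphate (H₂PO₄⁻) > acetate > p-O₂N–C₆H₄–O⁻ > phenoxide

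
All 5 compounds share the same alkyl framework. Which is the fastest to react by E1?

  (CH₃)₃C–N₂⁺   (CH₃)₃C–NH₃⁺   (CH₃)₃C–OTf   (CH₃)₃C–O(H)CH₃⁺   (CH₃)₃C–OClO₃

(CH₃)₃C–N₂⁺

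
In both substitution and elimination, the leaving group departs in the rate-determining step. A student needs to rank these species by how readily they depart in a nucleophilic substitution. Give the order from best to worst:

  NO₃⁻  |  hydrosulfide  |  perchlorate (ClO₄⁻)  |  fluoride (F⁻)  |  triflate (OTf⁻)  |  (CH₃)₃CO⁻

triflate (OTf⁻) > perchlorate (ClO₄⁻) > NO₃⁻ > fluoride (F⁻) > hydrosulfide > (CH₃)₃CO⁻

The more stable X⁻ (or X) is on its own — i.e. the weaker a base it is — the better a leaving group it makes.
triflate (OTf⁻): pKₐ(CF₃SO₃H (triflic acid)) ≈ -14 — charge spread over three oxygens and a CF₃ group; the premier leaving group in synthesis
perchlorate (ClO₄⁻): pKₐ(HClO₄) ≈ -10 — extremely weak base; rarely used for safety reasons
NO₃⁻: pKₐ(HNO₃) ≈ -1.3 — resonance-delocalised over three oxygens
fluoride (F⁻): pKₐ(HF) ≈ 3.2 — small and strongly basic; the poor halide leaving group
hydrosulfide: pKₐ(H₂S) ≈ 7 — larger and more polarisable than the oxygen analogue
(CH₃)₃CO⁻: pKₐ(t-BuOH) ≈ 18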